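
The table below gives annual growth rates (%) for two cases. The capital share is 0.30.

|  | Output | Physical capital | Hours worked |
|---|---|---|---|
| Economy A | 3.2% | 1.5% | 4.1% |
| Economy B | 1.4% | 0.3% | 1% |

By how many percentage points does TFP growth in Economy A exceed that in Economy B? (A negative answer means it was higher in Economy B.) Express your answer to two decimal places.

-0.73 percentage points

Labor's share = 1 − 0.3 = 0.7.
Economy A: TFP = 3.2 − 0.45 − 2.87 = -0.12%.
Economy B: TFP = 1.4 − 0.09 − 0.7 = 0.61%.
Difference = -0.12 − (0.61) = -0.73 pp.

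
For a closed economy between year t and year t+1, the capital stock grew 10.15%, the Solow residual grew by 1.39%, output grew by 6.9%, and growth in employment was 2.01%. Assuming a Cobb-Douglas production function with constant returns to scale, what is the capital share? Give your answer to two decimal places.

α = 0.43

gY = gA + α·gK + (1−α)·gL, so gY − gA − gL = α(gK − gL).
6.9 − 1.39 − 2.01 = α × (10.15 − 2.01).
3.5 = 8.14 α, so α = 0.43.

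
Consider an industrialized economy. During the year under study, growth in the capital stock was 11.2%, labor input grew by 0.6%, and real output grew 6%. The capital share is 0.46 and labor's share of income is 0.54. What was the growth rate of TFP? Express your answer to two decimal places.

Labor's share = 1 − 0.46 = 0.54.
The capital stock: 0.46 × 11.2 = 5.152 pp.
Labor input: 0.54 × 0.6 = 0.324 pp.
TFP growth = 6 − 5.476 = 0.524%.

0.52%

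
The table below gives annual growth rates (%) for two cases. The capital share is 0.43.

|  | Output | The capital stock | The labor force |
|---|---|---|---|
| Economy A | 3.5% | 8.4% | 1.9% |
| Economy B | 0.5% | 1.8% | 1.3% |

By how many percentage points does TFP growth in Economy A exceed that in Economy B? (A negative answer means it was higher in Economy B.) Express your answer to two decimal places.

-0.18 percentage points

Labor's share = 1 − 0.43 = 0.57.
Economy A: TFP = 3.5 − 3.612 − 1.083 = -1.195%.
Economy B: TFP = 0.5 − 0.774 − 0.741 = -1.015%.
Difference = -1.195 − (-1.015) = -0.18 pp.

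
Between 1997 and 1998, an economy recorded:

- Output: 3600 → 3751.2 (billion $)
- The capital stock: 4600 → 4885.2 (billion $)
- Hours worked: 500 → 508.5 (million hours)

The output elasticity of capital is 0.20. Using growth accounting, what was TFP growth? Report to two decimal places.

1.60%

Output growth = (3751.2 − 3600) / 3600 = 4.2%.
The capital stock growth = (4885.2 − 4600) / 4600 = 6.2%.
Hours worked growth = (508.5 − 500) / 500 = 1.7%.
Labor's share = 1 − 0.2 = 0.8.
The capital stock: 0.2 × 6.2 = 1.24 pp.
Hours worked: 0.8 × 1.7 = 1.36 pp.
TFP growth = 4.2 − 2.6 = 1.6%.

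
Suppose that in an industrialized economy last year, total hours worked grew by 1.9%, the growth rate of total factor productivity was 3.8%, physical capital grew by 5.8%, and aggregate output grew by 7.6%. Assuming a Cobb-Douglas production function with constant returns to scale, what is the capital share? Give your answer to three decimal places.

gY = gA + α·gK + (1−α)·gL, so gY − gA − gL = α(gK − gL).
7.6 − 3.8 − 1.9 = α × (5.8 − 1.9).
1.9 = 3.9 α, so α = 0.48718.

α = 0.487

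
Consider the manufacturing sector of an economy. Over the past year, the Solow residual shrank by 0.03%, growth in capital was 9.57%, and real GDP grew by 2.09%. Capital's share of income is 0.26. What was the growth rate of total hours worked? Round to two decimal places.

-0.50%

Labor's share = 1 − 0.26 = 0.74.
gY = gA + 0.26×9.57 + 0.74×g.
0.74×g = 2.09 + 0.03 − 2.4882 = -0.3682.
g = -0.3682 / 0.74 = -0.4976%.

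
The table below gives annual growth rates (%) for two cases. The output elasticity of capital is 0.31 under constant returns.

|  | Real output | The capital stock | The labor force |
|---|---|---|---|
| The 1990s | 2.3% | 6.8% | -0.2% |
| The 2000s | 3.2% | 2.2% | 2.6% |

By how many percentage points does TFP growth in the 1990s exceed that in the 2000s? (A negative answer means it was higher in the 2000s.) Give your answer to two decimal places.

-0.39 percentage points

Labor's share = 1 − 0.31 = 0.69.
The 1990s: TFP = 2.3 − 2.108 + 0.138 = 0.33%.
The 2000s: TFP = 3.2 − 0.682 − 1.794 = 0.724%.
Difference = 0.33 − (0.724) = -0.394 pp.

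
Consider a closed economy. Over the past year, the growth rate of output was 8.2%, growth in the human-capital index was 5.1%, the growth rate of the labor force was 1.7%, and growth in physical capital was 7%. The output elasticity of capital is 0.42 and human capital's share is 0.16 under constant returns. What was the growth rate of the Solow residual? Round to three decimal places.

3.730%

Labor's share = 1 − 0.42 − 0.16 = 0.42.
Physical capital: 0.42 × 7 = 2.94 pp.
The human-capital index: 0.16 × 5.1 = 0.816 pp.
The labor force: 0.42 × 1.7 = 0.714 pp.
TFP growth = 8.2 − 4.47 = 3.73%.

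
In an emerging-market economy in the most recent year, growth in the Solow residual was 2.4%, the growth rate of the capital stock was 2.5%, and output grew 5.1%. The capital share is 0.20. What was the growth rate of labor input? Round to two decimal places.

Labor's share = 1 − 0.2 = 0.8.
gY = gA + 0.2×2.5 + 0.8×g.
0.8×g = 5.1 − 2.4 − 0.5 = 2.2.
g = 2.2 / 0.8 = 2.75%.

Labor input growth was 2.75%.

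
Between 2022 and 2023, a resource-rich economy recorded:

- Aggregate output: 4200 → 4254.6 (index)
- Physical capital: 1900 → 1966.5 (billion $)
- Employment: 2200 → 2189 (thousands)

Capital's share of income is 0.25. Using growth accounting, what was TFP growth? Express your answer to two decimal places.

0.80%

Aggregate output growth = (4254.6 − 4200) / 4200 = 1.3%.
Physical capital growth = (1966.5 − 1900) / 1900 = 3.5%.
Employment growth = (2189 − 2200) / 2200 = -0.5%.
Labor's share = 1 − 0.25 = 0.75.
Physical capital: 0.25 × 3.5 = 0.875 pp.
Employment: 0.75 × (-0.5) = -0.375 pp.
TFP growth = 1.3 − 0.5 = 0.8%.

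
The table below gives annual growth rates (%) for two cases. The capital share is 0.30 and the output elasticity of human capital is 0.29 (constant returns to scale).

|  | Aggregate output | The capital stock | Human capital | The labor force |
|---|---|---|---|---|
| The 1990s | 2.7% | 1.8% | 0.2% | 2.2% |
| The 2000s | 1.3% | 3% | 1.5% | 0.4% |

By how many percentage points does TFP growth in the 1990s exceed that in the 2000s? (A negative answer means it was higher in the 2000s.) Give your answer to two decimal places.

Labor's share = 1 − 0.3 − 0.29 = 0.41.
The 1990s: TFP = 2.7 − 0.54 − 0.058 − 0.902 = 1.2%.
The 2000s: TFP = 1.3 − 0.9 − 0.435 − 0.164 = -0.199%.
Difference = 1.2 − (-0.199) = 1.399 pp.

1.40 percentage points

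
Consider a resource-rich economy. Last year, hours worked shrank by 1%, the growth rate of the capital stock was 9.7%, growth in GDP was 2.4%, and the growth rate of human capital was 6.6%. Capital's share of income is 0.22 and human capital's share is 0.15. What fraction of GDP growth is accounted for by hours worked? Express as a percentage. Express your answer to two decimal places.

Labor's share = 1 − 0.22 − 0.15 = 0.63.
Hours worked contributed 0.63 × (-1) = -0.63 pp.
Share of growth = -0.63 / 2.4 × 100 = -26.25%.

-26.25%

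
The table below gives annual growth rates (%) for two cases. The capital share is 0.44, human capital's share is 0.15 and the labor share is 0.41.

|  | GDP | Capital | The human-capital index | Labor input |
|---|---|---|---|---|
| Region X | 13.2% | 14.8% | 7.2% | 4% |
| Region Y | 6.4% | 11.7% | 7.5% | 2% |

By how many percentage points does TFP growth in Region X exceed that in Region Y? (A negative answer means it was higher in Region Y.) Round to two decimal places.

4.66 percentage points

Labor's share = 1 − 0.44 − 0.15 = 0.41.
Region X: TFP = 13.2 − 6.512 − 1.08 − 1.64 = 3.968%.
Region Y: TFP = 6.4 − 5.148 − 1.125 − 0.82 = -0.693%.
Difference = 3.968 − (-0.693) = 4.661 pp.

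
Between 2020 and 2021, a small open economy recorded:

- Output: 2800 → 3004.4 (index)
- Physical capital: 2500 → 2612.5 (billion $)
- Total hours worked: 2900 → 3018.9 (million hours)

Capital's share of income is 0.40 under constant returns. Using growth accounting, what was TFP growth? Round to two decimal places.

Output growth = (3004.4 − 2800) / 2800 = 7.3%.
Physical capital growth = (2612.5 − 2500) / 2500 = 4.5%.
Total hours worked growth = (3018.9 − 2900) / 2900 = 4.1%.
Labor's share = 1 − 0.4 = 0.6.
Physical capital: 0.4 × 4.5 = 1.8 pp.
Total hours worked: 0.6 × 4.1 = 2.46 pp.
TFP growth = 7.3 − 4.26 = 3.04%.

TFP grew 3.04%.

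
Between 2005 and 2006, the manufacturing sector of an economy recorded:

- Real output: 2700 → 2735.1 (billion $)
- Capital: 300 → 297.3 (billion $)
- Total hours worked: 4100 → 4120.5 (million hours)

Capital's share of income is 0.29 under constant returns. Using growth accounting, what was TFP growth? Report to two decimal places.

Real output growth = (2735.1 − 2700) / 2700 = 1.3%.
Capital growth = (297.3 − 300) / 300 = -0.9%.
Total hours worked growth = (4120.5 − 4100) / 4100 = 0.5%.
Labor's share = 1 − 0.29 = 0.71.
Capital: 0.29 × (-0.9) = -0.261 pp.
Total hours worked: 0.71 × 0.5 = 0.355 pp.
TFP growth = 1.3 − 0.094 = 1.206%.

1.21%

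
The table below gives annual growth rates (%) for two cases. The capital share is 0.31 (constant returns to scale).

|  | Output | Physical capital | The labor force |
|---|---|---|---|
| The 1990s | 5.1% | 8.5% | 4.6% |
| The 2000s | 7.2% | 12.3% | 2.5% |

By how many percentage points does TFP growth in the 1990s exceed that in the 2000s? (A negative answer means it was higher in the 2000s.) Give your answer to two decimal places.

Labor's share = 1 − 0.31 = 0.69.
The 1990s: TFP = 5.1 − 2.635 − 3.174 = -0.709%.
The 2000s: TFP = 7.2 − 3.813 − 1.725 = 1.662%.
Difference = -0.709 − (1.662) = -2.371 pp.

-2.37 percentage points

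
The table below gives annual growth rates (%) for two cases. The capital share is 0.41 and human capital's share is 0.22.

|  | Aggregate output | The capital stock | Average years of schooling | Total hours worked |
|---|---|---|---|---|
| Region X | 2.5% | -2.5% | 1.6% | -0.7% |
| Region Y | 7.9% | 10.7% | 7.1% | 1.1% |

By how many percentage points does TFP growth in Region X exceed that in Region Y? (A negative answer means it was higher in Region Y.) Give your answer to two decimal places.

1.89 percentage points

Labor's share = 1 − 0.41 − 0.22 = 0.37.
Region X: TFP = 2.5 + 1.025 − 0.352 + 0.259 = 3.432%.
Region Y: TFP = 7.9 − 4.387 − 1.562 − 0.407 = 1.544%.
Difference = 3.432 − (1.544) = 1.888 pp.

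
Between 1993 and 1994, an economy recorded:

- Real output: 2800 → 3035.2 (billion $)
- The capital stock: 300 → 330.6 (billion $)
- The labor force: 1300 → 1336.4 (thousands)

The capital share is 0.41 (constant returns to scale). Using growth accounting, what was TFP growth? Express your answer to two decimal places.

Real output growth = (3035.2 − 2800) / 2800 = 8.4%.
The capital stock growth = (330.6 − 300) / 300 = 10.2%.
The labor force growth = (1336.4 − 1300) / 1300 = 2.8%.
Labor's share = 1 − 0.41 = 0.59.
The capital stock: 0.41 × 10.2 = 4.182 pp.
The labor force: 0.59 × 2.8 = 1.652 pp.
TFP growth = 8.4 − 5.834 = 2.566%.

2.57%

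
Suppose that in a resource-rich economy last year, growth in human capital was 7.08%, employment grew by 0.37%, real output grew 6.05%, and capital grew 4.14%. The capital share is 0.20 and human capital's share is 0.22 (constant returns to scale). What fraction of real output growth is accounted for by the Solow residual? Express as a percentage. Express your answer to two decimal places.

57.02%

Labor's share = 1 − 0.2 − 0.22 = 0.58.
Capital: 0.2 × 4.14 = 0.828 pp.
Human capital: 0.22 × 7.08 = 1.5576 pp.
Employment: 0.58 × 0.37 = 0.2146 pp.
TFP growth = 6.05 − 2.6002 = 3.4498%.
TFP share of growth = 3.4498 / 6.05 × 100 = 57.0215%.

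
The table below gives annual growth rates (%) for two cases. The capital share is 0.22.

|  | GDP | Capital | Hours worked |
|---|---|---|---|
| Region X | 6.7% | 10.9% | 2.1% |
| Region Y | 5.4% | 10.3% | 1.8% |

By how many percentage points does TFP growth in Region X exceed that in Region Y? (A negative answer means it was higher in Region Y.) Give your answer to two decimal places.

Labor's share = 1 − 0.22 = 0.78.
Region X: TFP = 6.7 − 2.398 − 1.638 = 2.664%.
Region Y: TFP = 5.4 − 2.266 − 1.404 = 1.73%.
Difference = 2.664 − (1.73) = 0.934 pp.

0.93 percentage points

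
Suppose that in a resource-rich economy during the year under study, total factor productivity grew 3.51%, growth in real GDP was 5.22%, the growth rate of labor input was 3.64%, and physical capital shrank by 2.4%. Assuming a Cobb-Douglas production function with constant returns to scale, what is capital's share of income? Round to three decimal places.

α = 0.320

gY = gA + α·gK + (1−α)·gL, so gY − gA − gL = α(gK − gL).
5.22 − 3.51 − 3.64 = α × (-2.4 − 3.64).
-1.93 = -6.04 α, so α = 0.31954.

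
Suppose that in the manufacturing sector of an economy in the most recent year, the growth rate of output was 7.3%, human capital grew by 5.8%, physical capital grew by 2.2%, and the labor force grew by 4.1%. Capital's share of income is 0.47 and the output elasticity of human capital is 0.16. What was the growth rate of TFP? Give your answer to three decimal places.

TFP grew 3.821%.

Labor's share = 1 − 0.47 − 0.16 = 0.37.
Physical capital: 0.47 × 2.2 = 1.034 pp.
Human capital: 0.16 × 5.8 = 0.928 pp.
The labor force: 0.37 × 4.1 = 1.517 pp.
TFP growth = 7.3 − 3.479 = 3.821%.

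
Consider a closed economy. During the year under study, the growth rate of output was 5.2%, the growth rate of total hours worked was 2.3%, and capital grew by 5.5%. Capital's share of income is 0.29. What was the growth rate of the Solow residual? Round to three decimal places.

Labor's share = 1 − 0.29 = 0.71.
Capital: 0.29 × 5.5 = 1.595 pp.
Total hours worked: 0.71 × 2.3 = 1.633 pp.
TFP growth = 5.2 − 3.228 = 1.972%.

1.972%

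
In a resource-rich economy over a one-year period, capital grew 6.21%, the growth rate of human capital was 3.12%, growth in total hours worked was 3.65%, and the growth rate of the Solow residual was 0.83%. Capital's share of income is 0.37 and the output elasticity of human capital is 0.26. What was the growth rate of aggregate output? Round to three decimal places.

5.289%

Labor's share = 1 − 0.37 − 0.26 = 0.37.
Capital: 0.37 × 6.21 = 2.2977 pp.
Human capital: 0.26 × 3.12 = 0.8112 pp.
Total hours worked: 0.37 × 3.65 = 1.3505 pp.
Output growth = 0.83 + 4.4594 = 5.2894%.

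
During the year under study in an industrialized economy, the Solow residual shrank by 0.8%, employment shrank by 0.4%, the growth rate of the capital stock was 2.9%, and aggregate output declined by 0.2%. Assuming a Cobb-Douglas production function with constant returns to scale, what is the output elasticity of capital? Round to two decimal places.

The output elasticity of capital is 0.30.

gY = gA + α·gK + (1−α)·gL, so gY − gA − gL = α(gK − gL).
-0.2 + 0.8 + 0.4 = α × (2.9 − (-0.4)).
1 = 3.3 α, so α = 0.303.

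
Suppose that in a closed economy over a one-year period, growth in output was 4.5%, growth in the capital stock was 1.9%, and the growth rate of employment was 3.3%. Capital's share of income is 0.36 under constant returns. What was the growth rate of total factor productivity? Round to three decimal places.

Labor's share = 1 − 0.36 = 0.64.
The capital stock: 0.36 × 1.9 = 0.684 pp.
Employment: 0.64 × 3.3 = 2.112 pp.
TFP growth = 4.5 − 2.796 = 1.704%.

Total factor productivity grew 1.704%.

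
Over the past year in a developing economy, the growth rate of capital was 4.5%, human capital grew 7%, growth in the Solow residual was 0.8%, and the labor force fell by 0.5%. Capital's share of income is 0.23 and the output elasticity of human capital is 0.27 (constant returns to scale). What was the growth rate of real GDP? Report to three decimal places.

Labor's share = 1 − 0.23 − 0.27 = 0.5.
Capital: 0.23 × 4.5 = 1.035 pp.
Human capital: 0.27 × 7 = 1.89 pp.
The labor force: 0.5 × (-0.5) = -0.25 pp.
Output growth = 0.8 + 2.675 = 3.475%.

Real GDP grew 3.475%.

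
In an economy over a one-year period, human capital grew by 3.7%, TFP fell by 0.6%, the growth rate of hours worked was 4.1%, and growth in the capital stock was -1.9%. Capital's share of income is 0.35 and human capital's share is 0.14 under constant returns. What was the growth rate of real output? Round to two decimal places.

Labor's share = 1 − 0.35 − 0.14 = 0.51.
The capital stock: 0.35 × (-1.9) = -0.665 pp.
Human capital: 0.14 × 3.7 = 0.518 pp.
Hours worked: 0.51 × 4.1 = 2.091 pp.
Output growth = -0.6 + 1.944 = 1.344%.

1.34%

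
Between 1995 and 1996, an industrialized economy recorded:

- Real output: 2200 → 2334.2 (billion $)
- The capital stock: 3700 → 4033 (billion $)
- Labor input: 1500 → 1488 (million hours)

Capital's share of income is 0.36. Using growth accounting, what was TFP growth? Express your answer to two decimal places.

3.37%

Real output growth = (2334.2 − 2200) / 2200 = 6.1%.
The capital stock growth = (4033 − 3700) / 3700 = 9%.
Labor input growth = (1488 − 1500) / 1500 = -0.8%.
Labor's share = 1 − 0.36 = 0.64.
The capital stock: 0.36 × 9 = 3.24 pp.
Labor input: 0.64 × (-0.8) = -0.512 pp.
TFP growth = 6.1 − 2.728 = 3.372%.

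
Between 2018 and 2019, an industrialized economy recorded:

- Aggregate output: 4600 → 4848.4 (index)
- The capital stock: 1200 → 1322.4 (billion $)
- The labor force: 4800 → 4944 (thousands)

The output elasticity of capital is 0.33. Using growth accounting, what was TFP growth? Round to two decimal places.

Aggregate output growth = (4848.4 − 4600) / 4600 = 5.4%.
The capital stock growth = (1322.4 − 1200) / 1200 = 10.2%.
The labor force growth = (4944 − 4800) / 4800 = 3%.
Labor's share = 1 − 0.33 = 0.67.
The capital stock: 0.33 × 10.2 = 3.366 pp.
The labor force: 0.67 × 3 = 2.01 pp.
TFP growth = 5.4 − 5.376 = 0.024%.

TFP grew 0.02%.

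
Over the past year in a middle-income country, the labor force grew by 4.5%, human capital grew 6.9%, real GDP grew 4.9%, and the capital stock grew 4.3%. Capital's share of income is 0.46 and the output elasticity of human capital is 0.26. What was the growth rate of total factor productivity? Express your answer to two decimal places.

-0.13%

Labor's share = 1 − 0.46 − 0.26 = 0.28.
The capital stock: 0.46 × 4.3 = 1.978 pp.
Human capital: 0.26 × 6.9 = 1.794 pp.
The labor force: 0.28 × 4.5 = 1.26 pp.
TFP growth = 4.9 − 5.032 = -0.132%.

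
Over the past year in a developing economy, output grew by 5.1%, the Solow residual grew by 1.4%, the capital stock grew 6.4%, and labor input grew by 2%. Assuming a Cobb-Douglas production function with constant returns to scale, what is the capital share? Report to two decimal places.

gY = gA + α·gK + (1−α)·gL, so gY − gA − gL = α(gK − gL).
5.1 − 1.4 − 2 = α × (6.4 − 2).
1.7 = 4.4 α, so α = 0.3864.

α = 0.39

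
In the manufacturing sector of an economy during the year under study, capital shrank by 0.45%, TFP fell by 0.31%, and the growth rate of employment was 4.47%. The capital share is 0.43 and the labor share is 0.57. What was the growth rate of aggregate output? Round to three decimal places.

Labor's share = 1 − 0.43 = 0.57.
Capital: 0.43 × (-0.45) = -0.1935 pp.
Employment: 0.57 × 4.47 = 2.5479 pp.
Output growth = -0.31 + 2.3544 = 2.0444%.

2.044%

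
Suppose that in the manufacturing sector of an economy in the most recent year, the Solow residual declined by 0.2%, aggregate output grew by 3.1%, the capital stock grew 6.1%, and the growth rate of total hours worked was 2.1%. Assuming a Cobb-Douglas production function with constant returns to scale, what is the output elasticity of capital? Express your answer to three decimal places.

The output elasticity of capital is 0.300.

gY = gA + α·gK + (1−α)·gL, so gY − gA − gL = α(gK − gL).
3.1 + 0.2 − 2.1 = α × (6.1 − 2.1).
1.2 = 4 α, so α = 0.3.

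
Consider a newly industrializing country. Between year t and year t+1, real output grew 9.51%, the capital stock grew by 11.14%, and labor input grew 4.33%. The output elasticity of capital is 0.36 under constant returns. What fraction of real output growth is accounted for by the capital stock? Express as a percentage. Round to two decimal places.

The capital stock contributed 0.36 × 11.14 = 4.0104 pp.
Share of growth = 4.0104 / 9.51 × 100 = 42.1703%.

The capital stock accounted for 42.17% of growth.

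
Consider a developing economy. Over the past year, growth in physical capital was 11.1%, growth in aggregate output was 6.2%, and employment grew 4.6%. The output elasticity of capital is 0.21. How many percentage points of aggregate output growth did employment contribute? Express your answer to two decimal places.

3.63 percentage points

Labor's share = 1 − 0.21 = 0.79.
Contribution = share × growth = 0.79 × 4.6 = 3.634 pp.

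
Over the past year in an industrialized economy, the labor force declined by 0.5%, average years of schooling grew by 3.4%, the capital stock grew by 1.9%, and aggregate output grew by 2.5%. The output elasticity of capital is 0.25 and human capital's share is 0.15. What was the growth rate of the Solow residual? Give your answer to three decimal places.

Labor's share = 1 − 0.25 − 0.15 = 0.6.
The capital stock: 0.25 × 1.9 = 0.475 pp.
Average years of schooling: 0.15 × 3.4 = 0.51 pp.
The labor force: 0.6 × (-0.5) = -0.3 pp.
TFP growth = 2.5 − 0.685 = 1.815%.

1.815%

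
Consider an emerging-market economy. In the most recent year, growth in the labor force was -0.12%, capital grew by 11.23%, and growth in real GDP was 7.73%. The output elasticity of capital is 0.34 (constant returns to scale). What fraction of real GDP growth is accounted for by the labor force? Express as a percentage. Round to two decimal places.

-1.02%

Labor's share = 1 − 0.34 = 0.66.
The labor force contributed 0.66 × (-0.12) = -0.0792 pp.
Share of growth = -0.0792 / 7.73 × 100 = -1.0246%.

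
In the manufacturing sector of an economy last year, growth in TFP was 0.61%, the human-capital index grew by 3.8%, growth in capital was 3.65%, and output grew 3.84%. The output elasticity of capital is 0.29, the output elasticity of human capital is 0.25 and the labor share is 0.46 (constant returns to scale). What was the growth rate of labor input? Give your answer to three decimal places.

Labor's share = 1 − 0.29 − 0.25 = 0.46.
gY = gA + 0.29×3.65 + 0.25×3.8 + 0.46×g.
0.46×g = 3.84 − 0.61 − 2.0085 = 1.2215.
g = 1.2215 / 0.46 = 2.65543%.

2.655%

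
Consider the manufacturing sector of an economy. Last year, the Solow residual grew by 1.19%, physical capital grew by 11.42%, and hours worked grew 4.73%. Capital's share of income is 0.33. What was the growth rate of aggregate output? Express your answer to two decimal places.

Labor's share = 1 − 0.33 = 0.67.
Physical capital: 0.33 × 11.42 = 3.7686 pp.
Hours worked: 0.67 × 4.73 = 3.1691 pp.
Output growth = 1.19 + 6.9377 = 8.1277%.

8.13%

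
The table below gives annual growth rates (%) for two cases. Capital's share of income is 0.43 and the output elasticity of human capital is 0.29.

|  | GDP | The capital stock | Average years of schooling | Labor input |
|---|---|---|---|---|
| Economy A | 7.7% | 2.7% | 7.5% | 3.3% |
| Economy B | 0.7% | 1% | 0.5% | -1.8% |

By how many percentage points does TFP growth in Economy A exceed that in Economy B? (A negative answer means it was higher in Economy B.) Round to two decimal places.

Labor's share = 1 − 0.43 − 0.29 = 0.28.
Economy A: TFP = 7.7 − 1.161 − 2.175 − 0.924 = 3.44%.
Economy B: TFP = 0.7 − 0.43 − 0.145 + 0.504 = 0.629%.
Difference = 3.44 − (0.629) = 2.811 pp.

2.81 percentage points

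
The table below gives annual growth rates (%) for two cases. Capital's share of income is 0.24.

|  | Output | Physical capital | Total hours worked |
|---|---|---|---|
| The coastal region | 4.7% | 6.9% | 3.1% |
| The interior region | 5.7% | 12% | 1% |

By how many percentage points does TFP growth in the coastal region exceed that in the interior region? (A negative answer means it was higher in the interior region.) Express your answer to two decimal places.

-1.37 percentage points

Labor's share = 1 − 0.24 = 0.76.
The coastal region: TFP = 4.7 − 1.656 − 2.356 = 0.688%.
The interior region: TFP = 5.7 − 2.88 − 0.76 = 2.06%.
Difference = 0.688 − (2.06) = -1.372 pp.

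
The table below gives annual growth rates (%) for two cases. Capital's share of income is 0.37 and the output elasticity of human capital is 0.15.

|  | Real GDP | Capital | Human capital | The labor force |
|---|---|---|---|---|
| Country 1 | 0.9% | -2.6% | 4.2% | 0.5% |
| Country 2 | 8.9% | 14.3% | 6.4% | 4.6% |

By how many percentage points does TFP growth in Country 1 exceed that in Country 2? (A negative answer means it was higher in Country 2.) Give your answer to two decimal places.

0.55 percentage points

Labor's share = 1 − 0.37 − 0.15 = 0.48.
Country 1: TFP = 0.9 + 0.962 − 0.63 − 0.24 = 0.992%.
Country 2: TFP = 8.9 − 5.291 − 0.96 − 2.208 = 0.441%.
Difference = 0.992 − (0.441) = 0.551 pp.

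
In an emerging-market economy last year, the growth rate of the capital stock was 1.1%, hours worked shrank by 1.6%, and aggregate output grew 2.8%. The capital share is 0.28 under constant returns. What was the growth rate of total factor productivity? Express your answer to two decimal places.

Total factor productivity growth was 3.64%.

Labor's share = 1 − 0.28 = 0.72.
The capital stock: 0.28 × 1.1 = 0.308 pp.
Hours worked: 0.72 × (-1.6) = -1.152 pp.
TFP growth = 2.8 + 0.844 = 3.644%.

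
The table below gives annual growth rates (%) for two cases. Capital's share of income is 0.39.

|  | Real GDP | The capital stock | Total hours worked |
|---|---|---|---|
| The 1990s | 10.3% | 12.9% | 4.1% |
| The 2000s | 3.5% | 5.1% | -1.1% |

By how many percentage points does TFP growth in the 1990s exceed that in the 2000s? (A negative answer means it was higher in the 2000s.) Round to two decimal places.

Labor's share = 1 − 0.39 = 0.61.
The 1990s: TFP = 10.3 − 5.031 − 2.501 = 2.768%.
The 2000s: TFP = 3.5 − 1.989 + 0.671 = 2.182%.
Difference = 2.768 − (2.182) = 0.586 pp.

0.59 percentage points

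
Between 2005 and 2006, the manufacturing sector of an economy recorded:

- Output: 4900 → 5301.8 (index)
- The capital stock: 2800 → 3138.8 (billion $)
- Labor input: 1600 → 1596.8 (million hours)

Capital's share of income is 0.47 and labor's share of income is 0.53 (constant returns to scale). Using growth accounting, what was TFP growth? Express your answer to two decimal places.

TFP grew 2.62%.

Output growth = (5301.8 − 4900) / 4900 = 8.2%.
The capital stock growth = (3138.8 − 2800) / 2800 = 12.1%.
Labor input growth = (1596.8 − 1600) / 1600 = -0.2%.
Labor's share = 1 − 0.47 = 0.53.
The capital stock: 0.47 × 12.1 = 5.687 pp.
Labor input: 0.53 × (-0.2) = -0.106 pp.
TFP growth = 8.2 − 5.581 = 2.619%.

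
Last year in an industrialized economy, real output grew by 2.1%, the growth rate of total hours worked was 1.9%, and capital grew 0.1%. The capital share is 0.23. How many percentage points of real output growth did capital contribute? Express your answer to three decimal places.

0.023 percentage points

Contribution = share × growth = 0.23 × 0.1 = 0.023 pp.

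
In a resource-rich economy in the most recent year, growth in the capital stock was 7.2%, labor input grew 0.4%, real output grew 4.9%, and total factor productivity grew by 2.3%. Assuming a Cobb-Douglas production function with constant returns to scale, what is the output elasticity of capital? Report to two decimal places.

gY = gA + α·gK + (1−α)·gL, so gY − gA − gL = α(gK − gL).
4.9 − 2.3 − 0.4 = α × (7.2 − 0.4).
2.2 = 6.8 α, so α = 0.3235.

α = 0.32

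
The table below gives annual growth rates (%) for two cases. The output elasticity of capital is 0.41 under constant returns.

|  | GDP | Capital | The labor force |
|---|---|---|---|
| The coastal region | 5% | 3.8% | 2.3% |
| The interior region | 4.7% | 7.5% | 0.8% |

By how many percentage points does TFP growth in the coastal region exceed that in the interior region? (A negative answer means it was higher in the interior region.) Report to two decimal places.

Labor's share = 1 − 0.41 = 0.59.
The coastal region: TFP = 5 − 1.558 − 1.357 = 2.085%.
The interior region: TFP = 4.7 − 3.075 − 0.472 = 1.153%.
Difference = 2.085 − (1.153) = 0.932 pp.

0.93 percentage points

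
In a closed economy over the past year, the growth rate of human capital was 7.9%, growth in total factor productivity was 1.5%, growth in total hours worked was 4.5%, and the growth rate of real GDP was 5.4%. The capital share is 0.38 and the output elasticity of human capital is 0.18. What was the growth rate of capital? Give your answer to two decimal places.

1.31%

Labor's share = 1 − 0.38 − 0.18 = 0.44.
gY = gA + 0.18×7.9 + 0.44×4.5 + 0.38×g.
0.38×g = 5.4 − 1.5 − 3.402 = 0.498.
g = 0.498 / 0.38 = 1.3105%.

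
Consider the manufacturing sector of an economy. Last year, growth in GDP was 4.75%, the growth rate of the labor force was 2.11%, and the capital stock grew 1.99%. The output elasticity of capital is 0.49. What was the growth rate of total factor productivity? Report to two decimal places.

Labor's share = 1 − 0.49 = 0.51.
The capital stock: 0.49 × 1.99 = 0.9751 pp.
The labor force: 0.51 × 2.11 = 1.0761 pp.
TFP growth = 4.75 − 2.0512 = 2.6988%.

2.70%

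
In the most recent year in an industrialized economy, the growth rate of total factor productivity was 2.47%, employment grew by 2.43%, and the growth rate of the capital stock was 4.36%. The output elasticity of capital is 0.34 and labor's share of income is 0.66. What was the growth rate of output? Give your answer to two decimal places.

Output growth was 5.56%.

Labor's share = 1 − 0.34 = 0.66.
The capital stock: 0.34 × 4.36 = 1.4824 pp.
Employment: 0.66 × 2.43 = 1.6038 pp.
Output growth = 2.47 + 3.0862 = 5.5562%.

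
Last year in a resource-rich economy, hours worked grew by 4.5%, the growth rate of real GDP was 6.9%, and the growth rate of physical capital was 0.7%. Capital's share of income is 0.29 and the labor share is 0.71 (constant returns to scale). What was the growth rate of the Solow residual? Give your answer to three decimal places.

3.502%

Labor's share = 1 − 0.29 = 0.71.
Physical capital: 0.29 × 0.7 = 0.203 pp.
Hours worked: 0.71 × 4.5 = 3.195 pp.
TFP growth = 6.9 − 3.398 = 3.502%.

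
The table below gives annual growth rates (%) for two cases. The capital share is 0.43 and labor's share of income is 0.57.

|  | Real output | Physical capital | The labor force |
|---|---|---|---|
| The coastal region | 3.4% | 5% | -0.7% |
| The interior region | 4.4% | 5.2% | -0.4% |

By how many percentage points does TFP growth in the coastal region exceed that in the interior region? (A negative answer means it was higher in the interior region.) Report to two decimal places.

-0.74 percentage points

Labor's share = 1 − 0.43 = 0.57.
The coastal region: TFP = 3.4 − 2.15 + 0.399 = 1.649%.
The interior region: TFP = 4.4 − 2.236 + 0.228 = 2.392%.
Difference = 1.649 − (2.392) = -0.743 pp.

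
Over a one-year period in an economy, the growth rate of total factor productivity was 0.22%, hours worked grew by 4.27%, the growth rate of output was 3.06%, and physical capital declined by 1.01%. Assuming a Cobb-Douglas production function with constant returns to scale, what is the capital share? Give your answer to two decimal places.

0.27

gY = gA + α·gK + (1−α)·gL, so gY − gA − gL = α(gK − gL).
3.06 − 0.22 − 4.27 = α × (-1.01 − 4.27).
-1.43 = -5.28 α, so α = 0.2708.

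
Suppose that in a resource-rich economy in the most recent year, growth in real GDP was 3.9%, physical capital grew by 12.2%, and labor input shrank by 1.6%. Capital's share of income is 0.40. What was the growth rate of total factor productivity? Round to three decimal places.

Labor's share = 1 − 0.4 = 0.6.
Physical capital: 0.4 × 12.2 = 4.88 pp.
Labor input: 0.6 × (-1.6) = -0.96 pp.
TFP growth = 3.9 − 3.92 = -0.02%.

-0.020%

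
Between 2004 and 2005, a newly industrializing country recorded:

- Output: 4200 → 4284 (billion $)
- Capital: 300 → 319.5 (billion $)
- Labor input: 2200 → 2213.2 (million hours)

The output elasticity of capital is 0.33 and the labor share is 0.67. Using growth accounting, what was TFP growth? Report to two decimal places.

-0.55%

Output growth = (4284 − 4200) / 4200 = 2%.
Capital growth = (319.5 − 300) / 300 = 6.5%.
Labor input growth = (2213.2 − 2200) / 2200 = 0.6%.
Labor's share = 1 − 0.33 = 0.67.
Capital: 0.33 × 6.5 = 2.145 pp.
Labor input: 0.67 × 0.6 = 0.402 pp.
TFP growth = 2 − 2.547 = -0.547%.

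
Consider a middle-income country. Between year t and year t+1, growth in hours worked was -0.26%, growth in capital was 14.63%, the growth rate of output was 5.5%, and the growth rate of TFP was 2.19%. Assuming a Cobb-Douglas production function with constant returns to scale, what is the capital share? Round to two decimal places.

0.24

gY = gA + α·gK + (1−α)·gL, so gY − gA − gL = α(gK − gL).
5.5 − 2.19 + 0.26 = α × (14.63 − (-0.26)).
3.57 = 14.89 α, so α = 0.2398.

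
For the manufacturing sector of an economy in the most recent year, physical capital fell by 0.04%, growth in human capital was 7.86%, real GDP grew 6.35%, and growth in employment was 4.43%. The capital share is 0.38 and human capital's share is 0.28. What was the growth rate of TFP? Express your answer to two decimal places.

Labor's share = 1 − 0.38 − 0.28 = 0.34.
Physical capital: 0.38 × (-0.04) = -0.0152 pp.
Human capital: 0.28 × 7.86 = 2.2008 pp.
Employment: 0.34 × 4.43 = 1.5062 pp.
TFP growth = 6.35 − 3.6918 = 2.6582%.

TFP grew 2.66%.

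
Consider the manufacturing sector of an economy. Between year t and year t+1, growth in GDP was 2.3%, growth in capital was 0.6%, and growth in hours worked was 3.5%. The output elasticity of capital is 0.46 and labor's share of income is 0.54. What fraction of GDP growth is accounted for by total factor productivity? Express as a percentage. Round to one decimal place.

5.8%

Labor's share = 1 − 0.46 = 0.54.
Capital: 0.46 × 0.6 = 0.276 pp.
Hours worked: 0.54 × 3.5 = 1.89 pp.
TFP growth = 2.3 − 2.166 = 0.134%.
TFP share of growth = 0.134 / 2.3 × 100 = 5.826%.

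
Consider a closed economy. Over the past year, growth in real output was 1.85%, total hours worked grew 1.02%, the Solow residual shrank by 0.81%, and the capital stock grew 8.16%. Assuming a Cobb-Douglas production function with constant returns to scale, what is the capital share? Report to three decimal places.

gY = gA + α·gK + (1−α)·gL, so gY − gA − gL = α(gK − gL).
1.85 + 0.81 − 1.02 = α × (8.16 − 1.02).
1.64 = 7.14 α, so α = 0.22969.

α = 0.230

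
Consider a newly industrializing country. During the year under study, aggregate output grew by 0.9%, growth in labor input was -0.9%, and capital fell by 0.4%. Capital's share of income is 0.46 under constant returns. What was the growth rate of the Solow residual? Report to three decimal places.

The Solow residual grew 1.570%.

Labor's share = 1 − 0.46 = 0.54.
Capital: 0.46 × (-0.4) = -0.184 pp.
Labor input: 0.54 × (-0.9) = -0.486 pp.
TFP growth = 0.9 + 0.67 = 1.57%.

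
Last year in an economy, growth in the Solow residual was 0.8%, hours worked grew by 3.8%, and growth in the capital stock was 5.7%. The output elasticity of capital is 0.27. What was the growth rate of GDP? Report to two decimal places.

5.11%

Labor's share = 1 − 0.27 = 0.73.
The capital stock: 0.27 × 5.7 = 1.539 pp.
Hours worked: 0.73 × 3.8 = 2.774 pp.
Output growth = 0.8 + 4.313 = 5.113%.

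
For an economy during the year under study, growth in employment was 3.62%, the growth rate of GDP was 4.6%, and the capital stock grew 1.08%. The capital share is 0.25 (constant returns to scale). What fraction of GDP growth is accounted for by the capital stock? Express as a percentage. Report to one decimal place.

The capital stock accounted for 5.9% of growth.

The capital stock contributed 0.25 × 1.08 = 0.27 pp.
Share of growth = 0.27 / 4.6 × 100 = 5.87%.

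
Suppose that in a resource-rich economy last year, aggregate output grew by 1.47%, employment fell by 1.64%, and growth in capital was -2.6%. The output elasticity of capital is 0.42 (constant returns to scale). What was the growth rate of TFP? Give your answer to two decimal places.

TFP grew 3.51%.

Labor's share = 1 − 0.42 = 0.58.
Capital: 0.42 × (-2.6) = -1.092 pp.
Employment: 0.58 × (-1.64) = -0.9512 pp.
TFP growth = 1.47 + 2.0432 = 3.5132%.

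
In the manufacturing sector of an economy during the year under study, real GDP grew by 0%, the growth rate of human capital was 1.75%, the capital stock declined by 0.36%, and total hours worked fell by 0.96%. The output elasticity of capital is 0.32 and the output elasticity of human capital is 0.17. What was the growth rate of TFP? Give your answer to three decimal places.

TFP grew 0.307%.

Labor's share = 1 − 0.32 − 0.17 = 0.51.
The capital stock: 0.32 × (-0.36) = -0.1152 pp.
Human capital: 0.17 × 1.75 = 0.2975 pp.
Total hours worked: 0.51 × (-0.96) = -0.4896 pp.
TFP growth = 0 + 0.3073 = 0.3073%.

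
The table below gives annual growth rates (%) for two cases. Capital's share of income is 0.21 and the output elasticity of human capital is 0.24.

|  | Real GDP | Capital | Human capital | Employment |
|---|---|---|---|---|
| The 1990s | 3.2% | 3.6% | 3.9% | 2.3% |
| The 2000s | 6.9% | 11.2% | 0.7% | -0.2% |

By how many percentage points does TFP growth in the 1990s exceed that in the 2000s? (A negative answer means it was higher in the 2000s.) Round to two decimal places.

-4.25 percentage points

Labor's share = 1 − 0.21 − 0.24 = 0.55.
The 1990s: TFP = 3.2 − 0.756 − 0.936 − 1.265 = 0.243%.
The 2000s: TFP = 6.9 − 2.352 − 0.168 + 0.11 = 4.49%.
Difference = 0.243 − (4.49) = -4.247 pp.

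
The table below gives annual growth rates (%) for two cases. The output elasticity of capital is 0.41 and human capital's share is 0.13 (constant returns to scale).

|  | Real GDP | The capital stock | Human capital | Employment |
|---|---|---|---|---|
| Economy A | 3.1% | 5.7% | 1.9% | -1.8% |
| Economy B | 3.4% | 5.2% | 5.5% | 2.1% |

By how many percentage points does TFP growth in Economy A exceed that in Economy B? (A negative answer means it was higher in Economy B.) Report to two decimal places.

1.76 percentage points

Labor's share = 1 − 0.41 − 0.13 = 0.46.
Economy A: TFP = 3.1 − 2.337 − 0.247 + 0.828 = 1.344%.
Economy B: TFP = 3.4 − 2.132 − 0.715 − 0.966 = -0.413%.
Difference = 1.344 − (-0.413) = 1.757 pp.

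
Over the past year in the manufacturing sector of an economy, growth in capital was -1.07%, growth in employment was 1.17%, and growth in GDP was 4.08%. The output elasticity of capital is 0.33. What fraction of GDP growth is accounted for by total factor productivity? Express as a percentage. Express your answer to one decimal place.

Total factor productivity accounted for 89.4% of growth.

Labor's share = 1 − 0.33 = 0.67.
Capital: 0.33 × (-1.07) = -0.3531 pp.
Employment: 0.67 × 1.17 = 0.7839 pp.
TFP growth = 4.08 − 0.4308 = 3.6492%.
TFP share of growth = 3.6492 / 4.08 × 100 = 89.441%.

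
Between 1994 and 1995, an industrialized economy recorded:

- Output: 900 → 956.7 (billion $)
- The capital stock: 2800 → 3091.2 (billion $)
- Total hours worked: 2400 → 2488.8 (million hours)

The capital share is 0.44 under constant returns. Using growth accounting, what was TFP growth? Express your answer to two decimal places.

Output growth = (956.7 − 900) / 900 = 6.3%.
The capital stock growth = (3091.2 − 2800) / 2800 = 10.4%.
Total hours worked growth = (2488.8 − 2400) / 2400 = 3.7%.
Labor's share = 1 − 0.44 = 0.56.
The capital stock: 0.44 × 10.4 = 4.576 pp.
Total hours worked: 0.56 × 3.7 = 2.072 pp.
TFP growth = 6.3 − 6.648 = -0.348%.

-0.35%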